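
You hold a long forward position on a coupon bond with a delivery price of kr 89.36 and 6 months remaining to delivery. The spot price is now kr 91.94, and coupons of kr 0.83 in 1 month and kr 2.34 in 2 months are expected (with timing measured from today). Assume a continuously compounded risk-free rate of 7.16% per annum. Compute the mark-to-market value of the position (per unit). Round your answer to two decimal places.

kr 2.59

PV(remaining coupons) I = 0.83·e^(−0.0716·1/12) + 2.34·e^(−0.0716·2/12) = 3.1373
Current forward F = (S − I)·e^(rT) = (91.94 − 3.1373)·e^(0.0716·6/12) = 88.8027 × 1.036449 = 92.0395
Value (long) = (F − K)·e^(−rT) = (92.0395 − 89.36) × 0.964833 = 2.5853
Value = kr 2.59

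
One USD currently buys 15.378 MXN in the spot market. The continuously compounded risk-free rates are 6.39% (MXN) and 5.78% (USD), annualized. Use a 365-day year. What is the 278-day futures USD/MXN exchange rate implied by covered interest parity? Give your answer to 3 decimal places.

F = S·e^((r_MXN − r_USD)T) = 15.378 · e^((0.0639 − 0.0578) × 278/365)
= 15.378 · e^0.004646 = 15.378 × 1.004657
F = 15.450 MXN per USD

15.450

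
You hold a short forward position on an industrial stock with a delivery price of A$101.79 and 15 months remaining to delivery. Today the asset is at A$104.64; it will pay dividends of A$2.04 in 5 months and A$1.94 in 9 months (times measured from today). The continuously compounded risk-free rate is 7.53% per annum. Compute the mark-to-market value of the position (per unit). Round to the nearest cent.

-A$8.18

PV(remaining dividends) I = 2.04·e^(−0.0753·5/12) + 1.94·e^(−0.0753·9/12) = 3.8105
Current forward F = (S − I)·e^(rT) = (104.64 − 3.8105)·e^(0.0753·15/12) = 100.8295 × 1.098697 = 110.7811
Value (long) = (F − K)·e^(−rT) = (110.7811 − 101.79) × 0.910169 = 8.1834
Short position value = −(long value) = -A$8.18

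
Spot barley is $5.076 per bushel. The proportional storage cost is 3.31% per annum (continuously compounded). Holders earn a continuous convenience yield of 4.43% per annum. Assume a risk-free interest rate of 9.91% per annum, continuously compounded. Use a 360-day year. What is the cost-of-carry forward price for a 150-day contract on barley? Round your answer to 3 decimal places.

$5.265 per bushel

Net carry = r + u − y = 0.0991 + 0.0331 − 0.0443 = 0.0879
F = S·e^((r+u−y)T) = 5.076 · e^(0.0879 × 150/360) = 5.076 · e^0.036625
= 5.076 × 1.037304 = $5.265 per bushel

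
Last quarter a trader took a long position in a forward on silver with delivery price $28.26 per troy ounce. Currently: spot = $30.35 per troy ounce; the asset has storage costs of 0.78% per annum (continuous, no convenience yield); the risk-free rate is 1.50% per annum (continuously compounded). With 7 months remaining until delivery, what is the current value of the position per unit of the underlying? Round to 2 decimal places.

Current fair forward for the remaining 7 months: F = S·e^((r + u)·T), (r + u) = 0.0150 + 0.0078 = 0.0228
F = 30.35 · e^(0.0228 × 7/12) = 30.35 × 1.013389 = 30.7564
Value of long forward = (F − K)·e^(−rT) = (30.7564 − 28.26) · e^(−0.0150·7/12)
= 2.4964 × 0.991288 = 2.47

$2.47 per troy ounce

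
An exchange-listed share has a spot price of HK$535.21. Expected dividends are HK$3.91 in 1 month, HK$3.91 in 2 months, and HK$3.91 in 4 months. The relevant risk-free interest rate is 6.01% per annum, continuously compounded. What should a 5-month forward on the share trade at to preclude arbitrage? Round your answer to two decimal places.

HK$536.89

PV(dividends) I = 3.91·e^(−0.0601·1/12) + 3.91·e^(−0.0601·2/12) + 3.91·e^(−0.0601·4/12)
I = 3.8905 + 3.8710 + 3.8324 = 11.5939
F = (S − I)·e^(rT) = (535.21 − 11.5939) · e^(0.0601·5/12)
= 523.6161 · e^0.025042 = 523.6161 × 1.025358 = HK$536.89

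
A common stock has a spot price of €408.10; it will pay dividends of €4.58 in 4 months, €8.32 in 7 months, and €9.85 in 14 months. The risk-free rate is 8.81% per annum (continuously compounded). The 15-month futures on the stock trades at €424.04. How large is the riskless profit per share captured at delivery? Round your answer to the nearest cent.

€7.86 per share

PV(dividends) I = 4.58·e^(−0.0881·4/12) + 8.32·e^(−0.0881·7/12) + 9.85·e^(−0.0881·14/12) = 21.2386
Fair futures F* = (S − I)·e^(rT) = (408.10 − 21.2386)·e^0.110125 = 386.8614 × 1.116418 = 431.8990
Market €424.04 < fair 431.8990: forward underpriced → reverse cash-and-carry (short the stock, invest proceeds at r, pay the dividends, go long the forward).
Profit at T = |F_mkt − F*| = |424.04 − 431.8990| = €7.86 per share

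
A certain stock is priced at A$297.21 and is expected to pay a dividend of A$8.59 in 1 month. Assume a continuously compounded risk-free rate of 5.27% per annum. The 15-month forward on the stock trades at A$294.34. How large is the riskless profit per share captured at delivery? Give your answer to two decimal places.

A$13.97 per share

PV(dividends) I = 8.59·e^(−0.0527·1/12) = 8.5524
Fair forward F* = (S − I)·e^(rT) = (297.21 − 8.5524)·e^0.065875 = 288.6576 × 1.068093 = 308.3132
Market A$294.34 < fair 308.3132: forward underpriced → reverse cash-and-carry (short the stock, invest proceeds at r, pay the dividends, go long the forward).
Profit at T = |F_mkt − F*| = |294.34 − 308.3132| = A$13.97 per share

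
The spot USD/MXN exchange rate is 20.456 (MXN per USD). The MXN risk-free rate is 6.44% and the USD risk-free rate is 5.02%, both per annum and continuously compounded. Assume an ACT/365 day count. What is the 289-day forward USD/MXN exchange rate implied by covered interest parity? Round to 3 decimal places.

20.687

F = S·e^((r_MXN − r_USD)T) = 20.456 · e^((0.0644 − 0.0502) × 289/365)
= 20.456 · e^0.011243 = 20.456 × 1.011306
F = 20.687 MXN per USD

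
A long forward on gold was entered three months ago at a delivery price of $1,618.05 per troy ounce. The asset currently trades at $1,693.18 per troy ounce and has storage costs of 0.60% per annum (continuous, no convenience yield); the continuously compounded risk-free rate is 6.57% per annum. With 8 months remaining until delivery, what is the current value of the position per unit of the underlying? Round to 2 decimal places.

$151.26 per troy ounce

Current fair forward for the remaining 8 months: F = S·e^((r + u)·T), (r + u) = 0.0657 + 0.0060 = 0.0717
F = 1693.18 · e^(0.0717 × 8/12) = 1693.18 × 1.04896084 = 1776.0795
Value of long forward = (F − K)·e^(−rT) = (1776.0795 − 1618.05) · e^(−0.0657·8/12)
= 158.0295 × 0.95714537 = 151.26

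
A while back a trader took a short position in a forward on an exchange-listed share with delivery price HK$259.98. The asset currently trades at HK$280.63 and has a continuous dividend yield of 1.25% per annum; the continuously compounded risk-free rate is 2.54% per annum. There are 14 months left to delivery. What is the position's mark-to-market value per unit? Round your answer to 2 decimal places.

-HK$24.18

Current fair forward for the remaining 14 months: F = S·e^((r − q)·T), (r − q) = 0.0254 − 0.0125 = 0.0129
F = 280.63 · e^(0.0129 × 14/12) = 280.63 × 1.015164 = 284.8855
Value of long forward = (F − K)·e^(−rT) = (284.8855 − 259.98) · e^(−0.0254·14/12)
= 24.9055 × 0.970801 = 24.18
Short position value = −(long value) = -HK$24.18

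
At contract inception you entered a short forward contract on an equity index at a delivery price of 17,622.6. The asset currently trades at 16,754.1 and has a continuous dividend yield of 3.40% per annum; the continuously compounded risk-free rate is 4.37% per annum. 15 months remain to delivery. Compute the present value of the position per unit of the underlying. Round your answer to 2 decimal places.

628.82

Current fair forward for the remaining 15 months: F = S·e^((r − q)·T), (r − q) = 0.0437 − 0.0340 = 0.0097
F = 16754.1 · e^(0.0097 × 15/12) = 16754.1 × 1.01219881 = 16958.4801
Value of long forward = (F − K)·e^(−rT) = (16958.4801 − 17622.6) · e^(−0.0437·15/12)
= -664.1199 × 0.94684015 = -628.82
Short position value = −(long value) = 628.82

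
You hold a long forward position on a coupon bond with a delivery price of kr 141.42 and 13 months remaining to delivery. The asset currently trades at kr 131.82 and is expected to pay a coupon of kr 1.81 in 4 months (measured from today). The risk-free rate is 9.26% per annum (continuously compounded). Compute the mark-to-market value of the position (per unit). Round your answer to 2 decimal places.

PV(remaining coupons) I = 1.81·e^(−0.0926·4/12) = 1.7550
Current forward F = (S − I)·e^(rT) = (131.82 − 1.7550)·e^(0.0926·13/12) = 130.0650 × 1.105521 = 143.7896
Value (long) = (F − K)·e^(−rT) = (143.7896 − 141.42) × 0.904551 = 2.1434
Value = kr 2.14

kr 2.14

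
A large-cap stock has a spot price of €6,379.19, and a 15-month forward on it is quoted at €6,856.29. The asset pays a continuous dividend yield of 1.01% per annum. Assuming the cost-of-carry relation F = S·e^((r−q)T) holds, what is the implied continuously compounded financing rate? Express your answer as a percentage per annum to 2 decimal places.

From F = S·e^((r−q)T): (r − q) = ln(F/S)/T
ln(6856.29/6379.19) = ln(1.074790) = 0.072125
(r − q) = 0.072125 / (15/12) = 0.057700
r = ln(F/S)/T + q = 0.057700 + 0.0101 = 0.067800
r = 6.78%

6.78%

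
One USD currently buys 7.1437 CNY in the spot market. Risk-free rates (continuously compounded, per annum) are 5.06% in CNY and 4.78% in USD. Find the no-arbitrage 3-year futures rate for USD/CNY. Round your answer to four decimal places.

F = S·e^((r_CNY − r_USD)T) = 7.1437 · e^((0.0506 − 0.0478) × 3)
= 7.1437 · e^0.008400 = 7.1437 × 1.008435
F = 7.2040 CNY per USD

7.2040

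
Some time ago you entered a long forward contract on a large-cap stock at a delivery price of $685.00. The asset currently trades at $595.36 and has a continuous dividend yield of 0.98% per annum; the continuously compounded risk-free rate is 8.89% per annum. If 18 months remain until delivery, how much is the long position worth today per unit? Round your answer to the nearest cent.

Current fair forward for the remaining 18 months: F = S·e^((r − q)·T), (r − q) = 0.0889 − 0.0098 = 0.0791
F = 595.36 · e^(0.0791 × 18/12) = 595.36 × 1.125976 = 670.3611
Value of long forward = (F − K)·e^(−rT) = (670.3611 − 685.00) · e^(−0.0889·18/12)
= -14.6389 × 0.875159 = -12.81

-$12.81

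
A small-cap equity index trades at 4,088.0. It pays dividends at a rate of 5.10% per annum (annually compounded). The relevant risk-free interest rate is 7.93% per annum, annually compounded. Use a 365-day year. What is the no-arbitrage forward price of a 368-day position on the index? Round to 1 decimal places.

F = S · (1+r)^T / (1+q)^T
= 4088.0 × 1.079977 / 1.051430 = 4088.0 × 1.027151
F = 4,199.0

4,199.0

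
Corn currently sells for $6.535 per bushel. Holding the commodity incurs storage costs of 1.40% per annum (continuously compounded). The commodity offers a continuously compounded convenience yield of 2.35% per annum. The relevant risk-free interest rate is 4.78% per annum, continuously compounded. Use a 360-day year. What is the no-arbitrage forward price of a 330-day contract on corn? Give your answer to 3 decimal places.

Net carry = r + u − y = 0.0478 + 0.0140 − 0.0235 = 0.0383
F = S·e^((r+u−y)T) = 6.535 · e^(0.0383 × 330/360) = 6.535 · e^0.035108
= 6.535 × 1.035732 = $6.769 per bushel

$6.769 per bushel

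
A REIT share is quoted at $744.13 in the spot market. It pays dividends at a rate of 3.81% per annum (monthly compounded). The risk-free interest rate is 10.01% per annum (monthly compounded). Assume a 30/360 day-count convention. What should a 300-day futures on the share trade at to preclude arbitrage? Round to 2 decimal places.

F = S · (1+r/12)^(12T) / (1+q/12)^(12T)
= 744.13 × 1.086619 / 1.032207 = 744.13 × 1.052714
F = $783.36

$783.36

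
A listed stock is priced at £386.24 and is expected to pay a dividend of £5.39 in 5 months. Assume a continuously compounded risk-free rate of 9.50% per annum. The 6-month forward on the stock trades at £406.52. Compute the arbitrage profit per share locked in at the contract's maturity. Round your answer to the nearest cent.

£6.92 per share

PV(dividends) I = 5.39·e^(−0.0950·5/12) = 5.1808
Fair forward F* = (S − I)·e^(rT) = (386.24 − 5.1808)·e^0.047500 = 381.0592 × 1.048646 = 399.5962
Market £406.52 > fair 399.5962: forward overpriced → cash-and-carry (borrow at r, buy the stock and collect the dividends, short the forward).
Profit at T = |F_mkt − F*| = |406.52 − 399.5962| = £6.92 per share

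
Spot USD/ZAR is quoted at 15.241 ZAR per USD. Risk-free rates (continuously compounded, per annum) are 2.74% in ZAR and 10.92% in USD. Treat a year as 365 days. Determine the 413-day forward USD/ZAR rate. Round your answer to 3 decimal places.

F = S·e^((r_ZAR − r_USD)T) = 15.241 · e^((0.0274 − 0.1092) × 413/365)
= 15.241 · e^-0.092557 = 15.241 × 0.911597
F = 13.894 ZAR per USD

13.894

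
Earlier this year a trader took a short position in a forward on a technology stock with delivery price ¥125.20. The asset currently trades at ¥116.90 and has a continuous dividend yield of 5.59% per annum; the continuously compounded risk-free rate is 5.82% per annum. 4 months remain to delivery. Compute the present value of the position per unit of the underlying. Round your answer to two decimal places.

¥8.05

Current fair forward for the remaining 4 months: F = S·e^((r − q)·T), (r − q) = 0.0582 − 0.0559 = 0.0023
F = 116.90 · e^(0.0023 × 4/12) = 116.90 × 1.000767 = 116.9897
Value of long forward = (F − K)·e^(−rT) = (116.9897 − 125.20) · e^(−0.0582·4/12)
= -8.2103 × 0.980787 = -8.05
Short position value = −(long value) = ¥8.05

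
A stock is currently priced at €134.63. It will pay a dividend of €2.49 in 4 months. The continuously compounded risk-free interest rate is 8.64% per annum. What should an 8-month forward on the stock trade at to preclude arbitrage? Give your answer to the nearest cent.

PV(dividends) I = 2.49·e^(−0.0864·4/12)
I = 2.4193
F = (S − I)·e^(rT) = (134.63 − 2.4193) · e^(0.0864·8/12)
= 132.2107 · e^0.057600 = 132.2107 × 1.059291 = €140.05

€140.05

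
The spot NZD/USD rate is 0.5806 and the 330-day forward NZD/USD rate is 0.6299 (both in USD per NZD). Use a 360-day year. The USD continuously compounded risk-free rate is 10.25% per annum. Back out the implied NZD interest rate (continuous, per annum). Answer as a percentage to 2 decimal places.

1.36%

F = S·e^((r_USD − r_NZD)T) ⇒ r_NZD = r_USD − ln(F/S)/T
ln(0.6299/0.5806) = 0.081499; /(330/360) = 0.088908
r_NZD = 0.1025 − 0.088908 = 0.013592
r_NZD = 1.36%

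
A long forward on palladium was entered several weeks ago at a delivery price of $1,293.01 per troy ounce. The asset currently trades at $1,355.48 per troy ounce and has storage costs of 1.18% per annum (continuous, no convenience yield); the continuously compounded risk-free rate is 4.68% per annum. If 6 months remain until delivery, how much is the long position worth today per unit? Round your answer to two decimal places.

$100.40 per troy ounce

Current fair forward for the remaining 6 months: F = S·e^((r + u)·T), (r + u) = 0.0468 + 0.0118 = 0.0586
F = 1355.48 · e^(0.0586 × 6/12) = 1355.48 × 1.02973347 = 1395.7831
Value of long forward = (F − K)·e^(−rT) = (1395.7831 − 1293.01) · e^(−0.0468·6/12)
= 102.7731 × 0.97687166 = 100.40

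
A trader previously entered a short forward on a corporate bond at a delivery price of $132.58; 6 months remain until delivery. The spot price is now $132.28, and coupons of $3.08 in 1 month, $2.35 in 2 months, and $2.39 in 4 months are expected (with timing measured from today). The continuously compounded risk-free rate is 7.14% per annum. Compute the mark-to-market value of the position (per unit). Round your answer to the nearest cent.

PV(remaining coupons) I = 3.08·e^(−0.0714·1/12) + 2.35·e^(−0.0714·2/12) + 2.39·e^(−0.0714·4/12) = 7.7177
Current forward F = (S − I)·e^(rT) = (132.28 − 7.7177)·e^(0.0714·6/12) = 124.5623 × 1.036345 = 129.0895
Value (long) = (F − K)·e^(−rT) = (129.0895 − 132.58) × 0.964930 = -3.3681
Short position value = −(long value) = $3.37

$3.37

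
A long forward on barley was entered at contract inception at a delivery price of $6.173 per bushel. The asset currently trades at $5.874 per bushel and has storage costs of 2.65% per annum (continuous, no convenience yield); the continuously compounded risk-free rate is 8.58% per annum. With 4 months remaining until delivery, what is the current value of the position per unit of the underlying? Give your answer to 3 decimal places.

Current fair forward for the remaining 4 months: F = S·e^((r + u)·T), (r + u) = 0.0858 + 0.0265 = 0.1123
F = 5.874 · e^(0.1123 × 4/12) = 5.874 × 1.038143 = 6.0981
Value of long forward = (F − K)·e^(−rT) = (6.0981 − 6.173) · e^(−0.0858·4/12)
= -0.0749 × 0.971805 = -0.073

-$0.073 per bushel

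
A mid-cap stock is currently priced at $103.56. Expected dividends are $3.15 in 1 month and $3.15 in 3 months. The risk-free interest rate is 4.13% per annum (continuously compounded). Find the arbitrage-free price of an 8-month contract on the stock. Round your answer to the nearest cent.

$100.02

PV(dividends) I = 3.15·e^(−0.0413·1/12) + 3.15·e^(−0.0413·3/12)
I = 3.1392 + 3.1176 = 6.2568
F = (S − I)·e^(rT) = (103.56 − 6.2568) · e^(0.0413·8/12)
= 97.3032 · e^0.027533 = 97.3032 × 1.027916 = $100.02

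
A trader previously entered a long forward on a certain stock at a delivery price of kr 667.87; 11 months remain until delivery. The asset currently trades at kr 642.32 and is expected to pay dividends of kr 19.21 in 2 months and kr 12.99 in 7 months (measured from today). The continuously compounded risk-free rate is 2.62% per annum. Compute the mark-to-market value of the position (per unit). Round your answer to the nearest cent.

PV(remaining dividends) I = 19.21·e^(−0.0262·2/12) + 12.99·e^(−0.0262·7/12) = 31.9193
Current forward F = (S − I)·e^(rT) = (642.32 − 31.9193)·e^(0.0262·11/12) = 610.4007 × 1.024307 = 625.2377
Value (long) = (F − K)·e^(−rT) = (625.2377 − 667.87) × 0.976269 = -41.6206
Value = -kr 41.62

-kr 41.62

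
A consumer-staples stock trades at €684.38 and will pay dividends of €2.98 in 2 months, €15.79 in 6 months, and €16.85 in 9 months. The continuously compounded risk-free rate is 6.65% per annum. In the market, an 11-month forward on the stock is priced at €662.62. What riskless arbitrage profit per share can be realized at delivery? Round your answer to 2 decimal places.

PV(dividends) I = 2.98·e^(−0.0665·2/12) + 15.79·e^(−0.0665·6/12) + 16.85·e^(−0.0665·9/12) = 34.2510
Fair forward F* = (S − I)·e^(rT) = (684.38 − 34.2510)·e^0.060958 = 650.1290 × 1.062854 = 690.9922
Market €662.62 < fair 690.9922: forward underpriced → reverse cash-and-carry (short the stock, invest proceeds at r, pay the dividends, go long the forward).
Profit at T = |F_mkt − F*| = |662.62 − 690.9922| = €28.37 per share

€28.37 per share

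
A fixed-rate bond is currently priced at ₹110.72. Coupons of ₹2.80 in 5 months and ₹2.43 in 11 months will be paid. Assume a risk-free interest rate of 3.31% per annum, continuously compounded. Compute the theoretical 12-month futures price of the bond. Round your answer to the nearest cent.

₹109.15

PV(coupons) I = 2.80·e^(−0.0331·5/12) + 2.43·e^(−0.0331·11/12)
I = 2.7616 + 2.3574 = 5.1190
F = (S − I)·e^(rT) = (110.72 − 5.1190) · e^(0.0331·12/12)
= 105.6010 · e^0.033100 = 105.6010 × 1.033654 = ₹109.15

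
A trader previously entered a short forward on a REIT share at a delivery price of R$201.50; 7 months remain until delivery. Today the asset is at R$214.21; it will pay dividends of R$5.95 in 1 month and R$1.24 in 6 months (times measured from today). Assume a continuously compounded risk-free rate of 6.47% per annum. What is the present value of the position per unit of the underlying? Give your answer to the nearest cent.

-R$13.05

PV(remaining dividends) I = 5.95·e^(−0.0647·1/12) + 1.24·e^(−0.0647·6/12) = 7.1185
Current forward F = (S − I)·e^(rT) = (214.21 − 7.1185)·e^(0.0647·7/12) = 207.0915 × 1.038463 = 215.0569
Value (long) = (F − K)·e^(−rT) = (215.0569 − 201.50) × 0.962962 = 13.0548
Short position value = −(long value) = -R$13.05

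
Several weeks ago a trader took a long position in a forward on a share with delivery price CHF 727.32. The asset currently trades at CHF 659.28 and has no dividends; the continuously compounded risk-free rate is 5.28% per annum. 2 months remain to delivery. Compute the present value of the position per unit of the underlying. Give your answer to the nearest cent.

-CHF 61.67

Current fair forward for the remaining 2 months: F = S·e^(r·T), r = 0.0528
F = 659.28 · e^(0.0528 × 2/12) = 659.28 × 1.008839 = 665.1074
Value of long forward = (F − K)·e^(−rT) = (665.1074 − 727.32) · e^(−0.0528·2/12)
= -62.2126 × 0.991239 = -61.67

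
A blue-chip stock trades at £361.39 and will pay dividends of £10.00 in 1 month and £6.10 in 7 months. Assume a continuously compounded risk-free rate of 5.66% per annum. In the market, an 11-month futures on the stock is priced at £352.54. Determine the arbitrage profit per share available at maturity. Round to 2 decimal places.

PV(dividends) I = 10.00·e^(−0.0566·1/12) + 6.10·e^(−0.0566·7/12) = 15.8548
Fair futures F* = (S − I)·e^(rT) = (361.39 − 15.8548)·e^0.051883 = 345.5352 × 1.053253 = 363.9360
Market £352.54 < fair 363.9360: forward underpriced → reverse cash-and-carry (short the stock, invest proceeds at r, pay the dividends, go long the forward).
Profit at T = |F_mkt − F*| = |352.54 − 363.9360| = £11.40 per share

£11.40 per share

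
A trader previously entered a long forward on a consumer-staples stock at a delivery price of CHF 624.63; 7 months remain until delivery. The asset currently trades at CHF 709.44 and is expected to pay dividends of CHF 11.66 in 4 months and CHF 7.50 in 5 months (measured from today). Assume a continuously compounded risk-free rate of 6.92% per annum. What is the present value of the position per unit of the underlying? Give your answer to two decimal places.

CHF 90.84

PV(remaining dividends) I = 11.66·e^(−0.0692·4/12) + 7.50·e^(−0.0692·5/12) = 18.6810
Current forward F = (S − I)·e^(rT) = (709.44 − 18.6810)·e^(0.0692·7/12) = 690.7590 × 1.041192 = 719.2127
Value (long) = (F − K)·e^(−rT) = (719.2127 − 624.63) × 0.960437 = 90.8407
Value = CHF 90.84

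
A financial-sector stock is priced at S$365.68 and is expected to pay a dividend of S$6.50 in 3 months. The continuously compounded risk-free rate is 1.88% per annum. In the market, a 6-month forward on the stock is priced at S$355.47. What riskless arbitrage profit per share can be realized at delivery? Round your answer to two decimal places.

PV(dividends) I = 6.50·e^(−0.0188·3/12) = 6.4695
Fair forward F* = (S − I)·e^(rT) = (365.68 − 6.4695)·e^0.009400 = 359.2105 × 1.009444 = 362.6029
Market S$355.47 < fair 362.6029: forward underpriced → reverse cash-and-carry (short the stock, invest proceeds at r, pay the dividends, go long the forward).
Profit at T = |F_mkt − F*| = |355.47 − 362.6029| = S$7.13 per share

S$7.13 per share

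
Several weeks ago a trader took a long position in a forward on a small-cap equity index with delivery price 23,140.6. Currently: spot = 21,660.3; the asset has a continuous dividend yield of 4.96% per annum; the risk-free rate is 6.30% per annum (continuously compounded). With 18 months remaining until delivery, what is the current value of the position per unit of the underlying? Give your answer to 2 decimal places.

Current fair forward for the remaining 18 months: F = S·e^((r − q)·T), (r − q) = 0.0630 − 0.0496 = 0.0134
F = 21660.3 · e^(0.0134 × 18/12) = 21660.3 × 1.02030337 = 22100.0771
Value of long forward = (F − K)·e^(−rT) = (22100.0771 − 23140.6) · e^(−0.0630·18/12)
= -1040.5229 × 0.90982773 = -946.70

-946.70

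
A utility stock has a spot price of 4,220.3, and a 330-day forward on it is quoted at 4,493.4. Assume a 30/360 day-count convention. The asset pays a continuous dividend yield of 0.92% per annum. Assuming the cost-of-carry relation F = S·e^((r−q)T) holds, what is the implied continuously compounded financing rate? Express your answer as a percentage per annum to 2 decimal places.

From F = S·e^((r−q)T): (r − q) = ln(F/S)/T
ln(4493.4/4220.3) = ln(1.064711) = 0.062703
(r − q) = 0.062703 / (330/360) = 0.068403
r = ln(F/S)/T + q = 0.068403 + 0.0092 = 0.077603
r = 7.76%

7.76%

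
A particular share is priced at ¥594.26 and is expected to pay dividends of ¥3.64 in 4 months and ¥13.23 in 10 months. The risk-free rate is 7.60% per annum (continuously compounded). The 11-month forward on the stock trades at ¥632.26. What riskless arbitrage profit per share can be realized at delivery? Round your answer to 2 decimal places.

¥12.24 per share

PV(dividends) I = 3.64·e^(−0.0760·4/12) + 13.23·e^(−0.0760·10/12) = 15.9670
Fair forward F* = (S − I)·e^(rT) = (594.26 − 15.9670)·e^0.069667 = 578.2930 × 1.072151 = 620.0174
Market ¥632.26 > fair 620.0174: forward overpriced → cash-and-carry (borrow at r, buy the stock and collect the dividends, short the forward).
Profit at T = |F_mkt − F*| = |632.26 − 620.0174| = ¥12.24 per share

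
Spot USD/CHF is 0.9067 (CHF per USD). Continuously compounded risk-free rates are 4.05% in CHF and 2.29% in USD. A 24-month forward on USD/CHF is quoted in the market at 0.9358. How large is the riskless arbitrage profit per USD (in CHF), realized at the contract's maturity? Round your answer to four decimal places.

0.0034 per USD (in CHF)

Fair forward: F* = S·e^(carry·T), with carry = (r_CHF − r_USD) = 0.0405 − 0.0229 = 0.0176
F* = 0.9067 · e^(0.0176 × 24/12) = 0.9067 · e^0.035200 = 0.9067 × 1.035827 = 0.9392
Market 0.9358 < fair 0.9392: forward underpriced → reverse cash-and-carry (short spot, go long the forward).
At maturity, profit = |F_mkt − F*| = |0.9358 − 0.9392| = 0.0034 per USD (in CHF)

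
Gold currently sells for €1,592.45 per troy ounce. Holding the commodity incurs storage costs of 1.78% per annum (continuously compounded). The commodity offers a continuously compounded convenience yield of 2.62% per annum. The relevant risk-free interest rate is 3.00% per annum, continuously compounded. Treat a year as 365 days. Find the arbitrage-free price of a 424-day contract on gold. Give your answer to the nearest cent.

€1,632.91 per troy ounce

Net carry = r + u − y = 0.0300 + 0.0178 − 0.0262 = 0.0216
F = S·e^((r+u−y)T) = 1592.45 · e^(0.0216 × 424/365) = 1592.45 · e^0.02509151
= 1592.45 × 1.02540895 = €1,632.91 per troy ounce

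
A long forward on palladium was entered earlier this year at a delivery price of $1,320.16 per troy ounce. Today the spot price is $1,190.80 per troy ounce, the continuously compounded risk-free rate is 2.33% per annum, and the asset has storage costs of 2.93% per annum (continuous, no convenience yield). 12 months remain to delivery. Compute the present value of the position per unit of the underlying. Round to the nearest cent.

Current fair forward for the remaining 12 months: F = S·e^((r + u)·T), (r + u) = 0.0233 + 0.0293 = 0.0526
F = 1190.80 · e^(0.0526 × 12/12) = 1190.80 × 1.05400796 = 1255.1127
Value of long forward = (F − K)·e^(−rT) = (1255.1127 − 1320.16) · e^(−0.0233·12/12)
= -65.0473 × 0.97696935 = -63.55

-$63.55 per troy ounce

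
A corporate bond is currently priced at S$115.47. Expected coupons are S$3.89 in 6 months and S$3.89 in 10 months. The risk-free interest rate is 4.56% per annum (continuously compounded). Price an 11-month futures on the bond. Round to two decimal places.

S$112.53

PV(coupons) I = 3.89·e^(−0.0456·6/12) + 3.89·e^(−0.0456·10/12)
I = 3.8023 + 3.7450 = 7.5473
F = (S − I)·e^(rT) = (115.47 − 7.5473) · e^(0.0456·11/12)
= 107.9227 · e^0.041800 = 107.9227 × 1.042686 = S$112.53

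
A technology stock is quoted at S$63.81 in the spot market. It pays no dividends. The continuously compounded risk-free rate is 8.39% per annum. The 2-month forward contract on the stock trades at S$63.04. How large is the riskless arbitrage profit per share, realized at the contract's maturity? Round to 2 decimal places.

S$1.67 per share

Fair forward: F* = S·e^(carry·T), with carry = r = 0.0839
F* = 63.81 · e^(0.0839 × 2/12) = 63.81 · e^0.013983 = 63.81 × 1.014081 = S$64.7085
Market S$63.04 < fair S$64.7085: forward underpriced → reverse cash-and-carry (short spot, go long the forward).
At maturity, profit = |F_mkt − F*| = |63.04 − 64.7085| = S$1.67 per share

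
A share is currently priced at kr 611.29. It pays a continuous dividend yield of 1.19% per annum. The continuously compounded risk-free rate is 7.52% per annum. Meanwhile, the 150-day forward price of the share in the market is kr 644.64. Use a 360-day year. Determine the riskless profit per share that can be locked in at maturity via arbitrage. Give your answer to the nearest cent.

kr 17.01 per share

Fair forward: F* = S·e^(carry·T), with carry = (r − q) = 0.0752 − 0.0119 = 0.0633
F* = 611.29 · e^(0.0633 × 150/360) = 611.29 · e^0.026375 = 611.29 × 1.026726 = kr 627.6273
Market kr 644.64 > fair kr 627.6273: forward overpriced → cash-and-carry (buy spot, short the forward).
At maturity, profit = |F_mkt − F*| = |644.64 − 627.6273| = kr 17.01 per share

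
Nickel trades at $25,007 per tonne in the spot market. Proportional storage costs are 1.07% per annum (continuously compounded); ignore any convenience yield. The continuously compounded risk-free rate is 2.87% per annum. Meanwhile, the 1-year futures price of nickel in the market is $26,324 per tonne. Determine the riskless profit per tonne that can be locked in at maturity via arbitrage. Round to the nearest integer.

Fair futures: F* = S·e^(carry·T), with carry = (r + u) = 0.0287 + 0.0107 = 0.0394
F* = 25007 · e^(0.0394 × 1) = 25007 · e^0.039400 = 25007 × 1.040186 = $26011.9313
Market $26324 > fair $26011.9313: forward overpriced → cash-and-carry (buy spot, short the forward).
At maturity, profit = |F_mkt − F*| = |26324 − 26011.9313| = $312 per tonne

$312 per tonne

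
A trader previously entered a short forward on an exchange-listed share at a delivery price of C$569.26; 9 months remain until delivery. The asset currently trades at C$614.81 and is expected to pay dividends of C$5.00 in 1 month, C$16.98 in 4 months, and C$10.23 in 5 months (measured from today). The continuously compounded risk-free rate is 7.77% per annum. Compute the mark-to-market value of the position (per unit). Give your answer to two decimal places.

-C$46.36

PV(remaining dividends) I = 5.00·e^(−0.0777·1/12) + 16.98·e^(−0.0777·4/12) + 10.23·e^(−0.0777·5/12) = 31.4177
Current forward F = (S − I)·e^(rT) = (614.81 − 31.4177)·e^(0.0777·9/12) = 583.3923 × 1.060006 = 618.3993
Value (long) = (F − K)·e^(−rT) = (618.3993 − 569.26) × 0.943390 = 46.3575
Short position value = −(long value) = -C$46.36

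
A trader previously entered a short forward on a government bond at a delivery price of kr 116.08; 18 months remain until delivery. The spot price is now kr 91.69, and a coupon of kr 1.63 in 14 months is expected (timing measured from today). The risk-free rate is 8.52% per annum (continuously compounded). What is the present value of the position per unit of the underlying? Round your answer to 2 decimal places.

kr 11.94

PV(remaining coupons) I = 1.63·e^(−0.0852·14/12) = 1.4758
Current forward F = (S − I)·e^(rT) = (91.69 − 1.4758)·e^(0.0852·18/12) = 90.2142 × 1.136326 = 102.5127
Value (long) = (F − K)·e^(−rT) = (102.5127 − 116.08) × 0.880029 = -11.9396
Short position value = −(long value) = kr 11.94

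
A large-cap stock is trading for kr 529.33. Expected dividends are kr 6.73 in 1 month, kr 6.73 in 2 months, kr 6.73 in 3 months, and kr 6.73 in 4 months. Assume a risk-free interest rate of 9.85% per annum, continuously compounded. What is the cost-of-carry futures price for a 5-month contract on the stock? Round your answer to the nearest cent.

PV(dividends) I = 6.73·e^(−0.0985·1/12) + 6.73·e^(−0.0985·2/12) + 6.73·e^(−0.0985·3/12) + 6.73·e^(−0.0985·4/12)
I = 6.6750 + 6.6204 + 6.5663 + 6.5126 = 26.3743
F = (S − I)·e^(rT) = (529.33 − 26.3743) · e^(0.0985·5/12)
= 502.9557 · e^0.041042 = 502.9557 × 1.041896 = kr 524.03

kr 524.03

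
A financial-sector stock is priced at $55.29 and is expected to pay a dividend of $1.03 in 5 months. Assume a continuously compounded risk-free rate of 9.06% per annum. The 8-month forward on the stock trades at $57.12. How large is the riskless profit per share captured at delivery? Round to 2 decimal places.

PV(dividends) I = 1.03·e^(−0.0906·5/12) = 0.9918
Fair forward F* = (S − I)·e^(rT) = (55.29 − 0.9918)·e^0.060400 = 54.2982 × 1.062261 = 57.6789
Market $57.12 < fair 57.6789: forward underpriced → reverse cash-and-carry (short the stock, invest proceeds at r, pay the dividends, go long the forward).
Profit at T = |F_mkt − F*| = |57.12 − 57.6789| = $0.56 per share

$0.56 per share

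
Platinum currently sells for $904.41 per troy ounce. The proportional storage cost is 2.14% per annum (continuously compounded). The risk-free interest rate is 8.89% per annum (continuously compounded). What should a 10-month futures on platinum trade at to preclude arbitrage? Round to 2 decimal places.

$991.48 per troy ounce

Net carry = r + u − y = 0.0889 + 0.0214 − 0.0000 = 0.1103
F = S·e^((r+u−y)T) = 904.41 · e^(0.1103 × 10/12) = 904.41 · e^0.091917
= 904.41 × 1.096274 = $991.48 per troy ounce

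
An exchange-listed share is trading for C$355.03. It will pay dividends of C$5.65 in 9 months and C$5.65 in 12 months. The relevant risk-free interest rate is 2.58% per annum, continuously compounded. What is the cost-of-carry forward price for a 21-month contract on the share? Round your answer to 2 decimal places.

PV(dividends) I = 5.65·e^(−0.0258·9/12) + 5.65·e^(−0.0258·12/12)
I = 5.5417 + 5.5061 = 11.0478
F = (S − I)·e^(rT) = (355.03 − 11.0478) · e^(0.0258·21/12)
= 343.9822 · e^0.045150 = 343.9822 × 1.046185 = C$359.87

C$359.87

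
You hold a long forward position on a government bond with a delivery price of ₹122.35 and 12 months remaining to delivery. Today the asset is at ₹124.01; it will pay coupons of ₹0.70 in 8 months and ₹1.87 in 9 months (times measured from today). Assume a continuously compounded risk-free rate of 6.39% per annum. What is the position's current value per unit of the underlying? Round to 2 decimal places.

₹6.78

PV(remaining coupons) I = 0.70·e^(−0.0639·8/12) + 1.87·e^(−0.0639·9/12) = 2.4533
Current forward F = (S − I)·e^(rT) = (124.01 − 2.4533)·e^(0.0639·12/12) = 121.5567 × 1.065986 = 129.5777
Value (long) = (F − K)·e^(−rT) = (129.5777 − 122.35) × 0.938099 = 6.7803
Value = ₹6.78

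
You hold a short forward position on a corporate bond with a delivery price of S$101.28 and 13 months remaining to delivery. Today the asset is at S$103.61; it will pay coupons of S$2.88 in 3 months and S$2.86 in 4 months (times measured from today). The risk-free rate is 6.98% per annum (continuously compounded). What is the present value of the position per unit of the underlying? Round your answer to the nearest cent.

-S$4.08

PV(remaining coupons) I = 2.88·e^(−0.0698·3/12) + 2.86·e^(−0.0698·4/12) = 5.6244
Current forward F = (S − I)·e^(rT) = (103.61 − 5.6244)·e^(0.0698·13/12) = 97.9856 × 1.078549 = 105.6823
Value (long) = (F − K)·e^(−rT) = (105.6823 − 101.28) × 0.927172 = 4.0817
Short position value = −(long value) = -S$4.08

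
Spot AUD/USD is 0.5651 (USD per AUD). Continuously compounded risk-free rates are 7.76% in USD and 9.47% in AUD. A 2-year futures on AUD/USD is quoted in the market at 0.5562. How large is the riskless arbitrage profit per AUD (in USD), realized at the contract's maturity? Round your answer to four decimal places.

0.0101 per AUD (in USD)

Fair futures: F* = S·e^(carry·T), with carry = (r_USD − r_AUD) = 0.0776 − 0.0947 = -0.0171
F* = 0.5651 · e^(-0.0171 × 2) = 0.5651 · e^-0.034200 = 0.5651 × 0.966378 = 0.5461
Market 0.5562 > fair 0.5461: forward overpriced → cash-and-carry (buy spot, short the forward).
At maturity, profit = |F_mkt − F*| = |0.5562 − 0.5461| = 0.0101 per AUD (in USD)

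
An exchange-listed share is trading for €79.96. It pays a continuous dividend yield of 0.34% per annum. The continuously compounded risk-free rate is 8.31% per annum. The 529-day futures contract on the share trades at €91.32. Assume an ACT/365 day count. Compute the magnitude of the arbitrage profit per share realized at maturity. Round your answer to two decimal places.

Fair futures: F* = S·e^(carry·T), with carry = (r − q) = 0.0831 − 0.0034 = 0.0797
F* = 79.96 · e^(0.0797 × 529/365) = 79.96 · e^0.115510 = 79.96 × 1.122446 = €89.7508
Market €91.32 > fair €89.7508: forward overpriced → cash-and-carry (buy spot, short the forward).
At maturity, profit = |F_mkt − F*| = |91.32 − 89.7508| = €1.57 per share

€1.57 per share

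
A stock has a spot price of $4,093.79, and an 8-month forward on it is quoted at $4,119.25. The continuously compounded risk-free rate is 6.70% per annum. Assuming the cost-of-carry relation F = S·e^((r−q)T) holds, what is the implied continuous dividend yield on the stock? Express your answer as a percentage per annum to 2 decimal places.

From F = S·e^((r−q)T): (r − q) = ln(F/S)/T
ln(4119.25/4093.79) = ln(1.006219) = 0.006200
(r − q) = 0.006200 / (8/12) = 0.009300
q = r − ln(F/S)/T = 0.0670 − 0.009300 = 0.057700
q = 5.77%

5.77%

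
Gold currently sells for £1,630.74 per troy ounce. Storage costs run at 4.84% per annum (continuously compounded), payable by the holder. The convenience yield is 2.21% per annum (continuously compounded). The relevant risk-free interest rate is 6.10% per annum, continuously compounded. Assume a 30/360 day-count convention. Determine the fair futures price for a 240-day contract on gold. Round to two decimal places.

£1,728.47 per troy ounce

Net carry = r + u − y = 0.0610 + 0.0484 − 0.0221 = 0.0873
F = S·e^((r+u−y)T) = 1630.74 · e^(0.0873 × 240/360) = 1630.74 · e^0.05820000
= 1630.74 × 1.05992696 = £1,728.47 per troy ounce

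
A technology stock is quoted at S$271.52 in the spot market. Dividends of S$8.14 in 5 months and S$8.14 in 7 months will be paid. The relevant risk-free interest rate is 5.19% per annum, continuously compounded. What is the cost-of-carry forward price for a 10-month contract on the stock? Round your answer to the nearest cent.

PV(dividends) I = 8.14·e^(−0.0519·5/12) + 8.14·e^(−0.0519·7/12)
I = 7.9659 + 7.8973 = 15.8632
F = (S − I)·e^(rT) = (271.52 − 15.8632) · e^(0.0519·10/12)
= 255.6568 · e^0.043250 = 255.6568 × 1.044199 = S$266.96

S$266.96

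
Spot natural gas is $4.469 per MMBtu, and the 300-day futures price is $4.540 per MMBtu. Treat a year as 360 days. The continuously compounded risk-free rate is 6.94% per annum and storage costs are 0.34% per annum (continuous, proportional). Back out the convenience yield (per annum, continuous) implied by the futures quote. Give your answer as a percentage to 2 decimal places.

5.39%

F = S·e^((r+u−y)T) ⇒ (r+u−y) = ln(F/S)/T
ln(4.540/4.469) = 0.015762; /T ⇒ 0.018914
y = r + u − ln(F/S)/T = 0.0694 + 0.0034 − 0.018914 = 0.053886
y = 5.39%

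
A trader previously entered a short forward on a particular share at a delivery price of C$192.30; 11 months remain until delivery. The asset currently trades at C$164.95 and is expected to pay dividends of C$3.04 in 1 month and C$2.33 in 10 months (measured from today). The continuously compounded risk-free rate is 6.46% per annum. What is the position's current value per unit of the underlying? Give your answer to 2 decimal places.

PV(remaining dividends) I = 3.04·e^(−0.0646·1/12) + 2.33·e^(−0.0646·10/12) = 5.2316
Current forward F = (S − I)·e^(rT) = (164.95 − 5.2316)·e^(0.0646·11/12) = 159.7184 × 1.061005 = 169.4620
Value (long) = (F − K)·e^(−rT) = (169.4620 − 192.30) × 0.942503 = -21.5249
Short position value = −(long value) = C$21.52

C$21.52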